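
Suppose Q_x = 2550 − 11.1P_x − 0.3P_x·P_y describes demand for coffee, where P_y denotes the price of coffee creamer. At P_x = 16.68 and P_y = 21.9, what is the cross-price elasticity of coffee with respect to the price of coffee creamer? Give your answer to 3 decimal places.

-0.049

At P_x = 16.68 and P_y = 21.9: Q_x = 2255.264.
∂Q_x/∂P_y = -0.3P_x = -0.3(16.68) = -5.0040.
ε = (∂Q_x/∂P_y)(P_y/Q_x) = -5.0040 × (21.9/2255.264) ≈ -0.049.
ε < 0: complements.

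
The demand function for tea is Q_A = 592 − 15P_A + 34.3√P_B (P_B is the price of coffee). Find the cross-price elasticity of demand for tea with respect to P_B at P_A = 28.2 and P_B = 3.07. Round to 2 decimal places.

At P_A = 28.2 and P_B = 3.07: Q_A = 229.098.
∂Q_A/∂P_B = 34.3/(2√P_B) = 34.3/(2√3.07) = 9.7880.
ε = (∂Q_A/∂P_B)(P_B/Q_A) = 9.7880 × (3.07/229.098) ≈ 0.13.

0.13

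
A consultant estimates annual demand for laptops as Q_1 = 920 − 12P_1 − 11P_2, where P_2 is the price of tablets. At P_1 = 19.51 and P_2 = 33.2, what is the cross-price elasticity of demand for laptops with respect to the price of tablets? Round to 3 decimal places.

At P_1 = 19.51 and P_2 = 33.2: Q_1 = 320.68.
∂Q_1/∂P_2 = -11.
ε = (∂Q_1/∂P_2)(P_2/Q_1) = -11 × (33.2/320.68) ≈ -1.139.

-1.139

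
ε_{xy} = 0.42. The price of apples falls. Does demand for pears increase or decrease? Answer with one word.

ε > 0 and the price of apples falls, so the quantity of pears moves in the same direction: it decreases.

decrease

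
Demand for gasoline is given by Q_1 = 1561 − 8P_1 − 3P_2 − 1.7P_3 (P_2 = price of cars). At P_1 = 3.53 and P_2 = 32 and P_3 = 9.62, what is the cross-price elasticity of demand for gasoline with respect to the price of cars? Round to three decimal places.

At P_1 = 3.53 and P_2 = 32 and P_3 = 9.62: Q_1 = 1420.406.
∂Q_1/∂P_2 = -3.
ε = (∂Q_1/∂P_2)(P_2/Q_1) = -3 × (32/1420.406) ≈ -0.068.

-0.068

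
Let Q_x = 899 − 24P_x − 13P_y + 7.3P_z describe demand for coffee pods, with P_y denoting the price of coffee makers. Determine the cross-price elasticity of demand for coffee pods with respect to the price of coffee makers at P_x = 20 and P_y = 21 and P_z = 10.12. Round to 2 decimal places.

At P_x = 20 and P_y = 21 and P_z = 10.12: Q_x = 219.876.
∂Q_x/∂P_y = -13.
ε = (∂Q_x/∂P_y)(P_y/Q_x) = -13 × (21/219.876) ≈ -1.24.
Since ε < 0, coffee pods and coffee makers are complements.

-1.24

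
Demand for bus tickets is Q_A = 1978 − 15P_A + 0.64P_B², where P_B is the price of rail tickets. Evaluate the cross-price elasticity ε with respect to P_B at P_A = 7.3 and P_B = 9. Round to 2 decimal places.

0.05

At P_A = 7.3 and P_B = 9: Q_A = 1920.34.
∂Q_A/∂P_B = 1.28P_B = 1.28(9) = 11.5200.
ε = (∂Q_A/∂P_B)(P_B/Q_A) = 11.5200 × (9/1920.34) ≈ 0.05.
ε > 0: substitutes.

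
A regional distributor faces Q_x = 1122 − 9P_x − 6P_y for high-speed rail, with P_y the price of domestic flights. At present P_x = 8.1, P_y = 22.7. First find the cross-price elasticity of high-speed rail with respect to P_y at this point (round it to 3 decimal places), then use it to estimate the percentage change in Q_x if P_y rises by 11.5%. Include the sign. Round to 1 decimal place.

At P_x = 8.1, P_y = 22.7: Q_x = 912.9.
∂Q_x/∂P_y = -6.
ε = (∂Q_x/∂P_y)(P_y/Q_x) = -6.0000 × 22.7/912.9 ≈ -0.149.
%ΔQ_x ≈ ε × %ΔP_y = -0.149 × (11.5%) = -1.7%.

-1.7%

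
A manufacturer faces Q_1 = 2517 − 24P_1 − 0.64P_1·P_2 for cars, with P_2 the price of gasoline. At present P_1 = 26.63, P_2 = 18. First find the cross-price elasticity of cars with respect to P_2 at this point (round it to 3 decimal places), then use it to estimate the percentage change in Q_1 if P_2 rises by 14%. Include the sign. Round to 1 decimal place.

-2.7%

At P_1 = 26.63, P_2 = 18: Q_1 = 1571.102.
∂Q_1/∂P_2 = -0.64P_1 = -17.0432.
ε = (∂Q_1/∂P_2)(P_2/Q_1) = -17.0432 × 18/1571.102 ≈ -0.195.
%ΔQ_1 ≈ ε × %ΔP_2 = -0.195 × (14%) = -2.7%.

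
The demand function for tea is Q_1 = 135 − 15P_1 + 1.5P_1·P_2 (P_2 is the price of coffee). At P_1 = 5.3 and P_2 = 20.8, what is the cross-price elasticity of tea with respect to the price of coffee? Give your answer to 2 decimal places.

0.75

At P_1 = 5.3 and P_2 = 20.8: Q_1 = 220.86.
∂Q_1/∂P_2 = 1.5P_1 = 1.5(5.3) = 7.9500.
ε = (∂Q_1/∂P_2)(P_2/Q_1) = 7.9500 × (20.8/220.86) ≈ 0.75.
ε > 0: substitutes.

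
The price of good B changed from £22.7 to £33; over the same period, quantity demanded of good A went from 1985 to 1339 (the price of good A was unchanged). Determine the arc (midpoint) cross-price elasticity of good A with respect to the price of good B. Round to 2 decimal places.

ΔQ_A = 1339 − 1985 = -646; ΔP_B = 33 − 22.7 = 10.3.
Midpoints: Q̄_A = 1662.0, P̄_B = 27.85.
ε = (ΔQ_A/Q̄_A)/(ΔP_B/P̄_B) = (-646/1662.0)/(10.3/27.85) ≈ -1.05.

-1.05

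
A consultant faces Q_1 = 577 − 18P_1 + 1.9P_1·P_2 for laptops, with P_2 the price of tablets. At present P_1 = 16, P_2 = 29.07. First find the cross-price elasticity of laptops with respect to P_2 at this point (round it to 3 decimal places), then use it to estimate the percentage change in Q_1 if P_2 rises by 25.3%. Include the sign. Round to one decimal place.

At P_1 = 16, P_2 = 29.07: Q_1 = 1172.728.
∂Q_1/∂P_2 = 1.9P_1 = 30.4000.
ε = (∂Q_1/∂P_2)(P_2/Q_1) = 30.4000 × 29.07/1172.728 ≈ 0.754.
%ΔQ_1 ≈ ε × %ΔP_2 = 0.754 × (25.3%) = 19.1%.

19.1%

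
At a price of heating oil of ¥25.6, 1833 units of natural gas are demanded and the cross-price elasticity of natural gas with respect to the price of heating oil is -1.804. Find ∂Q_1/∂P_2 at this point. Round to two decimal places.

ε = (∂Q_1/∂P_2)·(P_2/Q_1) ⇒ ∂Q_1/∂P_2 = ε·Q_1/P_2 = -1.804 × 1833/25.6 ≈ -129.17.

-129.17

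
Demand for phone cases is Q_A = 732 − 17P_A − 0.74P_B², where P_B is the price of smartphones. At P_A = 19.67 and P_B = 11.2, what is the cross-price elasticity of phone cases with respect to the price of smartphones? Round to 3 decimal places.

-0.609

At P_A = 19.67 and P_B = 11.2: Q_A = 304.784.
∂Q_A/∂P_B = -1.48P_B = -1.48(11.2) = -16.5760.
ε = (∂Q_A/∂P_B)(P_B/Q_A) = -16.5760 × (11.2/304.784) ≈ -0.609.
ε < 0: complements.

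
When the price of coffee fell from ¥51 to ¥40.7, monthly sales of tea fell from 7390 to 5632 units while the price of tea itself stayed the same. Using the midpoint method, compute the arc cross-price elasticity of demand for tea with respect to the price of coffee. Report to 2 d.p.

1.20

ΔQ_A = 5632 − 7390 = -1758; ΔP_B = 40.7 − 51 = -10.3.
Midpoints: Q̄_A = 6511.0, P̄_B = 45.85.
ε = (ΔQ_A/Q̄_A)/(ΔP_B/P̄_B) = (-1758/6511.0)/(-10.3/45.85) ≈ 1.20.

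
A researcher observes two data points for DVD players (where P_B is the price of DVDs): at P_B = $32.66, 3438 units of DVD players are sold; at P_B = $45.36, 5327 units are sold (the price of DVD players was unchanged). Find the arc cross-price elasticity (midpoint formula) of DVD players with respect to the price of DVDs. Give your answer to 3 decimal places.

1.324

ΔQ_A = 5327 − 3438 = 1889; ΔP_B = 45.36 − 32.66 = 12.7.
Midpoints: Q̄_A = 4382.5, P̄_B = 39.01.
ε = (ΔQ_A/Q̄_A)/(ΔP_B/P̄_B) = (1889/4382.5)/(12.7/39.01) ≈ 1.324.
ε > 0: DVD players and DVDs are substitutes.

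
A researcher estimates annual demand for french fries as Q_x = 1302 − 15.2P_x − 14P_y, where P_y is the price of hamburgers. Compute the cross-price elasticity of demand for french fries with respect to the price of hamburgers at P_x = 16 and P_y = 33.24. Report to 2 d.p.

-0.78

At P_x = 16 and P_y = 33.24: Q_x = 593.44.
∂Q_x/∂P_y = -14.
ε = (∂Q_x/∂P_y)(P_y/Q_x) = -14 × (33.24/593.44) ≈ -0.78.
Since ε < 0, french fries and hamburgers are complements.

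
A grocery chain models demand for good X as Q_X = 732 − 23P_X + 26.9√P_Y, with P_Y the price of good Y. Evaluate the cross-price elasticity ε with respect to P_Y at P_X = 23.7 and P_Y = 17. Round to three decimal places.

At P_X = 23.7 and P_Y = 17: Q_X = 297.812.
∂Q_X/∂P_Y = 26.9/(2√P_Y) = 26.9/(2√17) = 3.2621.
ε = (∂Q_X/∂P_Y)(P_Y/Q_X) = 3.2621 × (17/297.812) ≈ 0.186.
ε > 0: substitutes.

0.186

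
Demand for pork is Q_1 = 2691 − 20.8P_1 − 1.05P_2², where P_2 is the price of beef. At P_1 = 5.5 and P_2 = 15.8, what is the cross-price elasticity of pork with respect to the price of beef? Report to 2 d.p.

-0.23

At P_1 = 5.5 and P_2 = 15.8: Q_1 = 2314.478.
∂Q_1/∂P_2 = -2.1P_2 = -2.1(15.8) = -33.1800.
ε = (∂Q_1/∂P_2)(P_2/Q_1) = -33.1800 × (15.8/2314.478) ≈ -0.23.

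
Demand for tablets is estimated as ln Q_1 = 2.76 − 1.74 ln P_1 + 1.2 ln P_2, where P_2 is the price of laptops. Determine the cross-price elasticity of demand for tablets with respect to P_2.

In a log-linear (constant-elasticity) demand function, the coefficient on ln P_2 is the cross-price elasticity.
ε = 1.20. Positive, so tablets and laptops are substitutes.

1.20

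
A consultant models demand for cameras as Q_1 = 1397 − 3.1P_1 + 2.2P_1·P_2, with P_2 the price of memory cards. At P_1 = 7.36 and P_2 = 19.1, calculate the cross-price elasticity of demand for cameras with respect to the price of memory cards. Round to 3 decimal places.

At P_1 = 7.36 and P_2 = 19.1: Q_1 = 1683.451.
∂Q_1/∂P_2 = 2.2P_1 = 2.2(7.36) = 16.1920.
ε = (∂Q_1/∂P_2)(P_2/Q_1) = 16.1920 × (19.1/1683.451) ≈ 0.184.

0.184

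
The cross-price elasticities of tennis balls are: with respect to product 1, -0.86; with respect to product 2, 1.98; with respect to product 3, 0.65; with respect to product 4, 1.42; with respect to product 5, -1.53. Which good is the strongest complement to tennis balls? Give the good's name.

product 5

Complements have ε < 0. The most negative value is -1.53 (product 5).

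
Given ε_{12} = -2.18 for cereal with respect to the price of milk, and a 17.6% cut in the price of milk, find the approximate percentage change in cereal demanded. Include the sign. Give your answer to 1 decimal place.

%ΔQ ≈ ε × %ΔP of milk = -2.18 × (-17.6%) = 38.4%.

38.4%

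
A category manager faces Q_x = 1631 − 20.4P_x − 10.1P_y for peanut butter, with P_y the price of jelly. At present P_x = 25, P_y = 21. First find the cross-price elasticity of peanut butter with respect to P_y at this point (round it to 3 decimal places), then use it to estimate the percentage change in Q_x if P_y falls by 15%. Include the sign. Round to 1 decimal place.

At P_x = 25, P_y = 21: Q_x = 908.9.
∂Q_x/∂P_y = -10.1.
ε = (∂Q_x/∂P_y)(P_y/Q_x) = -10.1000 × 21/908.9 ≈ -0.233.
%ΔQ_x ≈ ε × %ΔP_y = -0.233 × (-15%) = 3.5%.

3.5%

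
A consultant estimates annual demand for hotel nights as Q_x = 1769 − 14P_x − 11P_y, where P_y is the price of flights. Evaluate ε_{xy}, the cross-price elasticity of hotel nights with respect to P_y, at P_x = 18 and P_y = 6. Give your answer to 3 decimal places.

-0.045

At P_x = 18 and P_y = 6: Q_x = 1451.
∂Q_x/∂P_y = -11.
ε = (∂Q_x/∂P_y)(P_y/Q_x) = -11 × (6/1451) ≈ -0.045.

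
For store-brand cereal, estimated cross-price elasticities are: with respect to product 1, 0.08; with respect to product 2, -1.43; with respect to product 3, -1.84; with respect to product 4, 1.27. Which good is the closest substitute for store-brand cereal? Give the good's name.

Substitutes have ε > 0. Among the positive values, 1.27 (product 4) is largest.

product 4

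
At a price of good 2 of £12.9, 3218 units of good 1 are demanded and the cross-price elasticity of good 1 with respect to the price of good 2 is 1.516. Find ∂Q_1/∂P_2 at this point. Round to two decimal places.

ε = (∂Q_1/∂P_2)·(P_2/Q_1) ⇒ ∂Q_1/∂P_2 = ε·Q_1/P_2 = 1.516 × 3218/12.9 ≈ 378.18.

378.18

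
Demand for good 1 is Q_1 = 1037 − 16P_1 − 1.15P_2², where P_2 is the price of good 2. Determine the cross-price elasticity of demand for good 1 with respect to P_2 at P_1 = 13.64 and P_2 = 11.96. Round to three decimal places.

At P_1 = 13.64 and P_2 = 11.96: Q_1 = 654.262.
∂Q_1/∂P_2 = -2.3P_2 = -2.3(11.96) = -27.5080.
ε = (∂Q_1/∂P_2)(P_2/Q_1) = -27.5080 × (11.96/654.262) ≈ -0.503.

-0.503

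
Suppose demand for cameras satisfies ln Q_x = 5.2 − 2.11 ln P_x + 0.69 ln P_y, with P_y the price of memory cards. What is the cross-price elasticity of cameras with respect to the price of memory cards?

0.69

In a log-linear (constant-elasticity) demand function, the coefficient on ln P_y is the cross-price elasticity.
ε = 0.69. Positive, so cameras and memory cards are substitutes.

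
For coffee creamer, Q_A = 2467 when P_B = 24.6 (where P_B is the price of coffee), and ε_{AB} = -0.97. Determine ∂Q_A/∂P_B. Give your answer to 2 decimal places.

-97.28

ε = (∂Q_A/∂P_B)·(P_B/Q_A) ⇒ ∂Q_A/∂P_B = ε·Q_A/P_B = -0.97 × 2467/24.6 ≈ -97.28.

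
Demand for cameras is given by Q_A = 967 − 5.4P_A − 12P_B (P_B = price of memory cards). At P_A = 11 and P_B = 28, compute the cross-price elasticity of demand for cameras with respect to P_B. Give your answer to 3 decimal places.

At P_A = 11 and P_B = 28: Q_A = 571.6.
∂Q_A/∂P_B = -12.
ε = (∂Q_A/∂P_B)(P_B/Q_A) = -12 × (28/571.6) ≈ -0.588.
Since ε < 0, cameras and memory cards are complements.

-0.588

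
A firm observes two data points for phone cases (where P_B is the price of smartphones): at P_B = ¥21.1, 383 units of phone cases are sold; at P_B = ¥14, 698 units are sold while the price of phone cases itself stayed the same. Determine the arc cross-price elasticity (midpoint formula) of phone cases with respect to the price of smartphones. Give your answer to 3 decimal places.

-1.441

ΔQ_A = 698 − 383 = 315; ΔP_B = 14 − 21.1 = -7.1.
Midpoints: Q̄_A = 540.5, P̄_B = 17.55.
ε = (ΔQ_A/Q̄_A)/(ΔP_B/P̄_B) = (315/540.5)/(-7.1/17.55) ≈ -1.441.
ε < 0: phone cases and smartphones are complements.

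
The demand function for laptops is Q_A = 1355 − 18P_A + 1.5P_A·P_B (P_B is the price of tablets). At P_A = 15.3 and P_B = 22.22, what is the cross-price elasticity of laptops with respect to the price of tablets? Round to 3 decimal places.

At P_A = 15.3 and P_B = 22.22: Q_A = 1589.549.
∂Q_A/∂P_B = 1.5P_A = 1.5(15.3) = 22.9500.
ε = (∂Q_A/∂P_B)(P_B/Q_A) = 22.9500 × (22.22/1589.549) ≈ 0.321.
ε > 0: substitutes.

0.321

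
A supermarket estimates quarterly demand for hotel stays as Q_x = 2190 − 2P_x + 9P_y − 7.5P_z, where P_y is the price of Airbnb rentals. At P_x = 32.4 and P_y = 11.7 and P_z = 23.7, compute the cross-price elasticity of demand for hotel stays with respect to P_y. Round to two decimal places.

0.05

At P_x = 32.4 and P_y = 11.7 and P_z = 23.7: Q_x = 2052.75.
∂Q_x/∂P_y = 9.
ε = (∂Q_x/∂P_y)(P_y/Q_x) = 9 × (11.7/2052.75) ≈ 0.05.
Since ε > 0, hotel stays and Airbnb rentals are substitutes.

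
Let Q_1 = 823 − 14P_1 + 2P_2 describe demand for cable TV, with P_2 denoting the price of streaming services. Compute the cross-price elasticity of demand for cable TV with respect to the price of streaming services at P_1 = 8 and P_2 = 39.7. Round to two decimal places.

0.10

At P_1 = 8 and P_2 = 39.7: Q_1 = 790.4.
∂Q_1/∂P_2 = 2.
ε = (∂Q_1/∂P_2)(P_2/Q_1) = 2 × (39.7/790.4) ≈ 0.10.
Since ε > 0, cable TV and streaming services are substitutes.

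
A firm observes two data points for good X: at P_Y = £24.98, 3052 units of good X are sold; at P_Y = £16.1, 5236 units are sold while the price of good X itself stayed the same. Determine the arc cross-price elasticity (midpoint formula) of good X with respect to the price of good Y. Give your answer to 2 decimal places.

-1.22

ΔQ_X = 5236 − 3052 = 2184; ΔP_Y = 16.1 − 24.98 = -8.88.
Midpoints: Q̄_X = 4144.0, P̄_Y = 20.54.
ε = (ΔQ_X/Q̄_X)/(ΔP_Y/P̄_Y) = (2184/4144.0)/(-8.88/20.54) ≈ -1.22.
ε < 0: good X and good Y are complements.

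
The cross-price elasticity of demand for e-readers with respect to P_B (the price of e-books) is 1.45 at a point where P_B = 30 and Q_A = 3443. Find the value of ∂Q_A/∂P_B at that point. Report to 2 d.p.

166.41

ε = (∂Q_A/∂P_B)·(P_B/Q_A) ⇒ ∂Q_A/∂P_B = ε·Q_A/P_B = 1.45 × 3443/30 ≈ 166.41.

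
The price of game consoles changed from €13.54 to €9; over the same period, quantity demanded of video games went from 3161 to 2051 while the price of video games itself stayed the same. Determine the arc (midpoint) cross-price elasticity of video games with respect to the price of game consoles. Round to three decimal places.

1.057

ΔQ_A = 2051 − 3161 = -1110; ΔP_B = 9 − 13.54 = -4.54.
Midpoints: Q̄_A = 2606.0, P̄_B = 11.27.
ε = (ΔQ_A/Q̄_A)/(ΔP_B/P̄_B) = (-1110/2606.0)/(-4.54/11.27) ≈ 1.057.
ε > 0: video games and game consoles are substitutes.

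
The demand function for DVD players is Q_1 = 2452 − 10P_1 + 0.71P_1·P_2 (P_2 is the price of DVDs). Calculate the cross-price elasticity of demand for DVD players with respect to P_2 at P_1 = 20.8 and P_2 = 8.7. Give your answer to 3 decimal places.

0.054

At P_1 = 20.8 and P_2 = 8.7: Q_1 = 2372.482.
∂Q_1/∂P_2 = 0.71P_1 = 0.71(20.8) = 14.7680.
ε = (∂Q_1/∂P_2)(P_2/Q_1) = 14.7680 × (8.7/2372.482) ≈ 0.054.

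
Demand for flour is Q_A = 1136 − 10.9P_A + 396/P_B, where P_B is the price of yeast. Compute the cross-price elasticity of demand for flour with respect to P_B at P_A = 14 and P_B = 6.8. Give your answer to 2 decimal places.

-0.06

At P_A = 14 and P_B = 6.8: Q_A = 1041.635.
∂Q_A/∂P_B = −396/P_B² = -8.5640.
ε = (∂Q_A/∂P_B)(P_B/Q_A) = -8.5640 × (6.8/1041.635) ≈ -0.06.
ε < 0: complements.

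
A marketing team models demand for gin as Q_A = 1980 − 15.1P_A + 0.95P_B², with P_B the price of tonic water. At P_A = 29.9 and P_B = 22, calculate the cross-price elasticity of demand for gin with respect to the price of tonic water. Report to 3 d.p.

0.463

At P_A = 29.9 and P_B = 22: Q_A = 1988.31.
∂Q_A/∂P_B = 1.9P_B = 1.9(22) = 41.8000.
ε = (∂Q_A/∂P_B)(P_B/Q_A) = 41.8000 × (22/1988.31) ≈ 0.463.
ε > 0: substitutes.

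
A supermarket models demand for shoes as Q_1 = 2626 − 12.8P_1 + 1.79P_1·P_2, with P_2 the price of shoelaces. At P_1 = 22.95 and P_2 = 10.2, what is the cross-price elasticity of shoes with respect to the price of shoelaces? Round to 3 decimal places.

0.152

At P_1 = 22.95 and P_2 = 10.2: Q_1 = 2751.261.
∂Q_1/∂P_2 = 1.79P_1 = 1.79(22.95) = 41.0805.
ε = (∂Q_1/∂P_2)(P_2/Q_1) = 41.0805 × (10.2/2751.261) ≈ 0.152.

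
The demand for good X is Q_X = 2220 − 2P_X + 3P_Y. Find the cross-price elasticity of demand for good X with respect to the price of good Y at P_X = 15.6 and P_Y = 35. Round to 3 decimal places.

0.046

At P_X = 15.6 and P_Y = 35: Q_X = 2293.8.
∂Q_X/∂P_Y = 3.
ε = (∂Q_X/∂P_Y)(P_Y/Q_X) = 3 × (35/2293.8) ≈ 0.046.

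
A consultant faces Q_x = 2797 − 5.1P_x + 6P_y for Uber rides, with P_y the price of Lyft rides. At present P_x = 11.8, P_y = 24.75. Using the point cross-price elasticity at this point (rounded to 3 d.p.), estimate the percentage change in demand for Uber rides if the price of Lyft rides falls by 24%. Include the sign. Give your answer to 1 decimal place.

At P_x = 11.8, P_y = 24.75: Q_x = 2885.32.
∂Q_x/∂P_y = 6.
ε = (∂Q_x/∂P_y)(P_y/Q_x) = 6.0000 × 24.75/2885.32 ≈ 0.051.
%ΔQ_x ≈ ε × %ΔP_y = 0.051 × (-24%) = -1.2%.

-1.2%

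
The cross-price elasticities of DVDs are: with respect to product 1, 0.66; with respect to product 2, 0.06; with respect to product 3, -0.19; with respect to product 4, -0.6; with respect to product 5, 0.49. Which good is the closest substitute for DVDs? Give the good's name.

Substitutes have ε > 0. Among the positive values, 0.66 (product 1) is largest.

product 1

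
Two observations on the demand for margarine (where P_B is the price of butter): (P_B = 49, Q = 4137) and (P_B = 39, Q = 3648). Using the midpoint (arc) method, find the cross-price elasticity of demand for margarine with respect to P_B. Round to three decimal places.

ΔQ_A = 3648 − 4137 = -489; ΔP_B = 39 − 49 = -10.
Midpoints: Q̄_A = 3892.5, P̄_B = 44.00.
ε = (ΔQ_A/Q̄_A)/(ΔP_B/P̄_B) = (-489/3892.5)/(-10/44.00) ≈ 0.553.

0.553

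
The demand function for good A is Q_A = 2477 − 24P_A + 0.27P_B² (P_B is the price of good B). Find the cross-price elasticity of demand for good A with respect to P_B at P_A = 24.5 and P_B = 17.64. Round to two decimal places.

0.09

At P_A = 24.5 and P_B = 17.64: Q_A = 1973.016.
∂Q_A/∂P_B = 0.54P_B = 0.54(17.64) = 9.5256.
ε = (∂Q_A/∂P_B)(P_B/Q_A) = 9.5256 × (17.64/1973.016) ≈ 0.09.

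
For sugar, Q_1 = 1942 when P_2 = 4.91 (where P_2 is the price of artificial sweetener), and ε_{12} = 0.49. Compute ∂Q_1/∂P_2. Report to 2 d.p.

ε = (∂Q_1/∂P_2)·(P_2/Q_1) ⇒ ∂Q_1/∂P_2 = ε·Q_1/P_2 = 0.49 × 1942/4.91 ≈ 193.80.

193.80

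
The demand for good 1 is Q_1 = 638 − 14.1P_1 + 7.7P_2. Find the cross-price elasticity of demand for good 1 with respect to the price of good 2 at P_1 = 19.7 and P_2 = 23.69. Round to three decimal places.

At P_1 = 19.7 and P_2 = 23.69: Q_1 = 542.643.
∂Q_1/∂P_2 = 7.7.
ε = (∂Q_1/∂P_2)(P_2/Q_1) = 7.7 × (23.69/542.643) ≈ 0.336.

0.336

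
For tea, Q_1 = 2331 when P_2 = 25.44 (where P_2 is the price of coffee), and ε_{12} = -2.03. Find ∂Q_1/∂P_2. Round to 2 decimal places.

-186.00

ε = (∂Q_1/∂P_2)·(P_2/Q_1) ⇒ ∂Q_1/∂P_2 = ε·Q_1/P_2 = -2.03 × 2331/25.44 ≈ -186.00.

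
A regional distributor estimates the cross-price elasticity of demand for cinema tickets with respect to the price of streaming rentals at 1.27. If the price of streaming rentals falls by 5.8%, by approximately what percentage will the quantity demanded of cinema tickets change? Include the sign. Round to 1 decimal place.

%ΔQ ≈ ε × %ΔP of streaming rentals = 1.27 × (-5.8%) = -7.4%.

-7.4%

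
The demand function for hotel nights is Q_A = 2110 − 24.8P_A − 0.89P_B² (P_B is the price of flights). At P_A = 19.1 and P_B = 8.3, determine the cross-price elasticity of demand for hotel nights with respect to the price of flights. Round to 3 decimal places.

At P_A = 19.1 and P_B = 8.3: Q_A = 1575.008.
∂Q_A/∂P_B = -1.78P_B = -1.78(8.3) = -14.7740.
ε = (∂Q_A/∂P_B)(P_B/Q_A) = -14.7740 × (8.3/1575.008) ≈ -0.078.
ε < 0: complements.

-0.078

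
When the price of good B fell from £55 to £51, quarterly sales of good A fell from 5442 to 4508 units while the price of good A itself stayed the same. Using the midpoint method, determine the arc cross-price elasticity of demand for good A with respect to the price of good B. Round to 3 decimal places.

ΔQ_A = 4508 − 5442 = -934; ΔP_B = 51 − 55 = -4.
Midpoints: Q̄_A = 4975.0, P̄_B = 53.00.
ε = (ΔQ_A/Q̄_A)/(ΔP_B/P̄_B) = (-934/4975.0)/(-4/53.00) ≈ 2.488.
ε > 0: good A and good B are substitutes.

2.488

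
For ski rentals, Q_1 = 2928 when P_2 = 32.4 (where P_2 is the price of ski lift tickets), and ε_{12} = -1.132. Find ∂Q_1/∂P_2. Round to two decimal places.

ε = (∂Q_1/∂P_2)·(P_2/Q_1) ⇒ ∂Q_1/∂P_2 = ε·Q_1/P_2 = -1.132 × 2928/32.4 ≈ -102.30.

-102.30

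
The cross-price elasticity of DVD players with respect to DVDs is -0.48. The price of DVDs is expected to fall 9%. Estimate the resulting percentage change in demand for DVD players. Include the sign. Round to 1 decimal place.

%ΔQ ≈ ε × %ΔP of DVDs = -0.48 × (-9%) = 4.3%.
Demand for DVD players rises by about 4.3%.

4.3%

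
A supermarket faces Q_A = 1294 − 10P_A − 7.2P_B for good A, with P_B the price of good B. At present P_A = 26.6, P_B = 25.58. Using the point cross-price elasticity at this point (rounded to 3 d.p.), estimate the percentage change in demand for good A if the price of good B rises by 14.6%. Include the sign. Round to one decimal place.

At P_A = 26.6, P_B = 25.58: Q_A = 843.824.
∂Q_A/∂P_B = -7.2.
ε = (∂Q_A/∂P_B)(P_B/Q_A) = -7.2000 × 25.58/843.824 ≈ -0.218.
%ΔQ_A ≈ ε × %ΔP_B = -0.218 × (14.6%) = -3.2%.

-3.2%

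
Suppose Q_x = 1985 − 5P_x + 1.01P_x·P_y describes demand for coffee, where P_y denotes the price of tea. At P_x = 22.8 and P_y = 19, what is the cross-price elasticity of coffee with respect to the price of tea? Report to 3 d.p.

0.190

At P_x = 22.8 and P_y = 19: Q_x = 2308.532.
∂Q_x/∂P_y = 1.01P_x = 1.01(22.8) = 23.0280.
ε = (∂Q_x/∂P_y)(P_y/Q_x) = 23.0280 × (19/2308.532) ≈ 0.190.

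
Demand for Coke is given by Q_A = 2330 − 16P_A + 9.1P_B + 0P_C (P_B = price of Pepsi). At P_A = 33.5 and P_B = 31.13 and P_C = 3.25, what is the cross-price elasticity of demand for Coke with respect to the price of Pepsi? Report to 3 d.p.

0.136

At P_A = 33.5 and P_B = 31.13 and P_C = 3.25: Q_A = 2077.283.
∂Q_A/∂P_B = 9.1.
ε = (∂Q_A/∂P_B)(P_B/Q_A) = 9.1 × (31.13/2077.283) ≈ 0.136.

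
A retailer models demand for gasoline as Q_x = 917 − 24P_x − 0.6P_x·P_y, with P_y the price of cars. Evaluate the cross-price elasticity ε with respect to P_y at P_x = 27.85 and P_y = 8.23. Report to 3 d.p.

At P_x = 27.85 and P_y = 8.23: Q_x = 111.077.
∂Q_x/∂P_y = -0.6P_x = -0.6(27.85) = -16.7100.
ε = (∂Q_x/∂P_y)(P_y/Q_x) = -16.7100 × (8.23/111.077) ≈ -1.238.
ε < 0: complements.

-1.238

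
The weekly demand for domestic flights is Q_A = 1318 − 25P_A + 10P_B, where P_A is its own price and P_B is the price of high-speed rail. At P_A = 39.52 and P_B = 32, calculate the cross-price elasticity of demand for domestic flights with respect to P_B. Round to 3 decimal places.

At P_A = 39.52 and P_B = 32: Q_A = 650.
∂Q_A/∂P_B = 10.
ε = (∂Q_A/∂P_B)(P_B/Q_A) = 10 × (32/650) ≈ 0.492.
Since ε > 0, domestic flights and high-speed rail are substitutes.

0.492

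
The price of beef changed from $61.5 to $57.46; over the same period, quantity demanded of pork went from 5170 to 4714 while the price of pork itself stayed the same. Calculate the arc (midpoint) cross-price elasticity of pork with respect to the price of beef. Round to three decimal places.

1.358

ΔQ_A = 4714 − 5170 = -456; ΔP_B = 57.46 − 61.5 = -4.04.
Midpoints: Q̄_A = 4942.0, P̄_B = 59.48.
ε = (ΔQ_A/Q̄_A)/(ΔP_B/P̄_B) = (-456/4942.0)/(-4.04/59.48) ≈ 1.358.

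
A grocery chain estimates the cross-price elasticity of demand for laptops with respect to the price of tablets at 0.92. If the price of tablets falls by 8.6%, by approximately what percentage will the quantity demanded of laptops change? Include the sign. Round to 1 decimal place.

-7.9%

%ΔQ ≈ ε × %ΔP of tablets = 0.92 × (-8.6%) = -7.9%.
Demand for laptops falls by about 7.9%.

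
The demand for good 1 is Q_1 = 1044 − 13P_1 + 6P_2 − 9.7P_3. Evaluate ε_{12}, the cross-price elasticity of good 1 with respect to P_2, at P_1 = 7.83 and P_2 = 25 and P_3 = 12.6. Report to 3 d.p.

0.155

At P_1 = 7.83 and P_2 = 25 and P_3 = 12.6: Q_1 = 969.99.
∂Q_1/∂P_2 = 6.
ε = (∂Q_1/∂P_2)(P_2/Q_1) = 6 × (25/969.99) ≈ 0.155.
Since ε > 0, good 1 and good 2 are substitutes.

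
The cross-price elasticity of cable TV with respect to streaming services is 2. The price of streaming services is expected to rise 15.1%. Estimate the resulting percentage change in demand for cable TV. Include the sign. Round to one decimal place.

%ΔQ ≈ ε × %ΔP of streaming services = 2 × (15.1%) = 30.2%.

30.2%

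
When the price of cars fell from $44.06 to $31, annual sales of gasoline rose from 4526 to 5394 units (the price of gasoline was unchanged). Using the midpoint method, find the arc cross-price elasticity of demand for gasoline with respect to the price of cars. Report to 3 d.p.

ΔQ_A = 5394 − 4526 = 868; ΔP_B = 31 − 44.06 = -13.06.
Midpoints: Q̄_A = 4960.0, P̄_B = 37.53.
ε = (ΔQ_A/Q̄_A)/(ΔP_B/P̄_B) = (868/4960.0)/(-13.06/37.53) ≈ -0.503.
ε < 0: gasoline and cars are complements.

-0.503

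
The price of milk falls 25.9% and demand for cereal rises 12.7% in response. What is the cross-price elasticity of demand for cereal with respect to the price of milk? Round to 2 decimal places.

-0.49

ε = (%ΔQ of cereal) / (%ΔP of milk) = (12.7%) / (-25.9%) ≈ -0.49.
Negative cross-price elasticity: complements.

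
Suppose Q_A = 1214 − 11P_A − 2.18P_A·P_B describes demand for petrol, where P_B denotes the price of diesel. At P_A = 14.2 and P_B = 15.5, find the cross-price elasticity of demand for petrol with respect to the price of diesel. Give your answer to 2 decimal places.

At P_A = 14.2 and P_B = 15.5: Q_A = 577.982.
∂Q_A/∂P_B = -2.18P_A = -2.18(14.2) = -30.9560.
ε = (∂Q_A/∂P_B)(P_B/Q_A) = -30.9560 × (15.5/577.982) ≈ -0.83.
ε < 0: complements.

-0.83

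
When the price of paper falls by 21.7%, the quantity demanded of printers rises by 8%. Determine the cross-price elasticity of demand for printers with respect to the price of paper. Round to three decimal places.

-0.369

ε = (%ΔQ of printers) / (%ΔP of paper) = (8%) / (-21.7%) ≈ -0.369.
Negative cross-price elasticity: complements.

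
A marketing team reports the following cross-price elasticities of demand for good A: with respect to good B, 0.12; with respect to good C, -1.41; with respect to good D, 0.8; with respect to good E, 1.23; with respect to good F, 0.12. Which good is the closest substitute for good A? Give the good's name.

Substitutes have ε > 0. Among the positive values, 1.23 (good E) is largest.

good E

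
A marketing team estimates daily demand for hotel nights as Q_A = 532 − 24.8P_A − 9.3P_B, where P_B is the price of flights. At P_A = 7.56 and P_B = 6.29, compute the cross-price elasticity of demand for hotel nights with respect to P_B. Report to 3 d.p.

-0.205

At P_A = 7.56 and P_B = 6.29: Q_A = 286.015.
∂Q_A/∂P_B = -9.3.
ε = (∂Q_A/∂P_B)(P_B/Q_A) = -9.3 × (6.29/286.015) ≈ -0.205.
Since ε < 0, hotel nights and flights are complements.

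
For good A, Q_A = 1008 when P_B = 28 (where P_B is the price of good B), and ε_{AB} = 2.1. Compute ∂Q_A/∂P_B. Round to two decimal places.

ε = (∂Q_A/∂P_B)·(P_B/Q_A) ⇒ ∂Q_A/∂P_B = ε·Q_A/P_B = 2.1 × 1008/28 ≈ 75.60.

75.60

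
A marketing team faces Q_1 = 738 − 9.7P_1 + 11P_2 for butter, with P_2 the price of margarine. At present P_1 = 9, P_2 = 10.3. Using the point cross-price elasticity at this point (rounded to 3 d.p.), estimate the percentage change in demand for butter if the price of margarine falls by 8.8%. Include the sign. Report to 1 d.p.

At P_1 = 9, P_2 = 10.3: Q_1 = 764.
∂Q_1/∂P_2 = 11.
ε = (∂Q_1/∂P_2)(P_2/Q_1) = 11.0000 × 10.3/764 ≈ 0.148.
%ΔQ_1 ≈ ε × %ΔP_2 = 0.148 × (-8.8%) = -1.3%.

-1.3%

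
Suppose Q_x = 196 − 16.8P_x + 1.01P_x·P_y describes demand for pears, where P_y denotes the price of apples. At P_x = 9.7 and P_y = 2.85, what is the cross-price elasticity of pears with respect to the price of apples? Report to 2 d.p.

0.46

At P_x = 9.7 and P_y = 2.85: Q_x = 60.961.
∂Q_x/∂P_y = 1.01P_x = 1.01(9.7) = 9.7970.
ε = (∂Q_x/∂P_y)(P_y/Q_x) = 9.7970 × (2.85/60.961) ≈ 0.46.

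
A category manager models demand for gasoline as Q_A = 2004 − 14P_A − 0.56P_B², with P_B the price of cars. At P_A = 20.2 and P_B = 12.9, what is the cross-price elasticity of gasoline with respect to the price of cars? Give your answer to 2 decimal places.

At P_A = 20.2 and P_B = 12.9: Q_A = 1628.010.
∂Q_A/∂P_B = -1.12P_B = -1.12(12.9) = -14.4480.
ε = (∂Q_A/∂P_B)(P_B/Q_A) = -14.4480 × (12.9/1628.010) ≈ -0.11.
ε < 0: complements.

-0.11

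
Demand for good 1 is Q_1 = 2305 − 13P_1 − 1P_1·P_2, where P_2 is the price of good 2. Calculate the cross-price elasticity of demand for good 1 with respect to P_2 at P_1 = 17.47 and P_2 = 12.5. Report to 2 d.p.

-0.12

At P_1 = 17.47 and P_2 = 12.5: Q_1 = 1859.515.
∂Q_1/∂P_2 = -1P_1 = -1(17.47) = -17.4700.
ε = (∂Q_1/∂P_2)(P_2/Q_1) = -17.4700 × (12.5/1859.515) ≈ -0.12.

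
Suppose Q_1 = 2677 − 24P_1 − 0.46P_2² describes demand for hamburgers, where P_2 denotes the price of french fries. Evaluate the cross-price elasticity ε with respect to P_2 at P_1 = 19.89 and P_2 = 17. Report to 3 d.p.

-0.129

At P_1 = 19.89 and P_2 = 17: Q_1 = 2066.7.
∂Q_1/∂P_2 = -0.92P_2 = -0.92(17) = -15.6400.
ε = (∂Q_1/∂P_2)(P_2/Q_1) = -15.6400 × (17/2066.7) ≈ -0.129.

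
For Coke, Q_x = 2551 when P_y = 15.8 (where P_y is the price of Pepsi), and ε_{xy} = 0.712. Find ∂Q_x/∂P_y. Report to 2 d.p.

114.96

ε = (∂Q_x/∂P_y)·(P_y/Q_x) ⇒ ∂Q_x/∂P_y = ε·Q_x/P_y = 0.712 × 2551/15.8 ≈ 114.96.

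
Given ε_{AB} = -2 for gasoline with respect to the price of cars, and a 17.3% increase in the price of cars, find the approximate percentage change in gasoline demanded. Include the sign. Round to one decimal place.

-34.6%

%ΔQ ≈ ε × %ΔP of cars = -2 × (17.3%) = -34.6%.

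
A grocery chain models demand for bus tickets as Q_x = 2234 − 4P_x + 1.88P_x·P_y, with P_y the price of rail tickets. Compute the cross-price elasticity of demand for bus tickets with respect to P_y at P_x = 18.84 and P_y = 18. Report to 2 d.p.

0.23

At P_x = 18.84 and P_y = 18: Q_x = 2796.186.
∂Q_x/∂P_y = 1.88P_x = 1.88(18.84) = 35.4192.
ε = (∂Q_x/∂P_y)(P_y/Q_x) = 35.4192 × (18/2796.186) ≈ 0.23.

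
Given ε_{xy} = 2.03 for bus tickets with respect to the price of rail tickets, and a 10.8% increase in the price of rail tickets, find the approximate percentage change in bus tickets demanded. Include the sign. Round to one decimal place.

%ΔQ ≈ ε × %ΔP of rail tickets = 2.03 × (10.8%) = 21.9%.

21.9%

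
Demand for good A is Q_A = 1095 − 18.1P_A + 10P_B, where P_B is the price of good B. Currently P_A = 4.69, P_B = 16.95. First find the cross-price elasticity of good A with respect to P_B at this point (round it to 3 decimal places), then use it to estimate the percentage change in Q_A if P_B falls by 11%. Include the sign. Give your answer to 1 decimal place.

-1.6%

At P_A = 4.69, P_B = 16.95: Q_A = 1179.611.
∂Q_A/∂P_B = 10.
ε = (∂Q_A/∂P_B)(P_B/Q_A) = 10.0000 × 16.95/1179.611 ≈ 0.144.
%ΔQ_A ≈ ε × %ΔP_B = 0.144 × (-11%) = -1.6%.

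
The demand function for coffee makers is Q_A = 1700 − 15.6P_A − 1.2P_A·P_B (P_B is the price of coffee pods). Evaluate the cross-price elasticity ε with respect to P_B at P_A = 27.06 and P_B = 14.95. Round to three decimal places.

-0.613

At P_A = 27.06 and P_B = 14.95: Q_A = 792.408.
∂Q_A/∂P_B = -1.2P_A = -1.2(27.06) = -32.4720.
ε = (∂Q_A/∂P_B)(P_B/Q_A) = -32.4720 × (14.95/792.408) ≈ -0.613.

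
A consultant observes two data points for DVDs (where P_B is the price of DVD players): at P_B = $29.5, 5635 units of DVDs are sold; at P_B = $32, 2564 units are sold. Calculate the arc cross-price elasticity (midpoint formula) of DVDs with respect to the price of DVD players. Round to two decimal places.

-9.21

ΔQ_A = 2564 − 5635 = -3071; ΔP_B = 32 − 29.5 = 2.5.
Midpoints: Q̄_A = 4099.5, P̄_B = 30.75.
ε = (ΔQ_A/Q̄_A)/(ΔP_B/P̄_B) = (-3071/4099.5)/(2.5/30.75) ≈ -9.21.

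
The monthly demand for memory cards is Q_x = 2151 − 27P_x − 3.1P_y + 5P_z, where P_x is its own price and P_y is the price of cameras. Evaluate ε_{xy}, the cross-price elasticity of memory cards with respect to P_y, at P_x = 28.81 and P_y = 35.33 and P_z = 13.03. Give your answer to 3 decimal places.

-0.082

At P_x = 28.81 and P_y = 35.33 and P_z = 13.03: Q_x = 1328.757.
∂Q_x/∂P_y = -3.1.
ε = (∂Q_x/∂P_y)(P_y/Q_x) = -3.1 × (35.33/1328.757) ≈ -0.082.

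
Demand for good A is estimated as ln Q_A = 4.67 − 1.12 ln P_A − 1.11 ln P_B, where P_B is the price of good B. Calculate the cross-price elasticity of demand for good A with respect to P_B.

-1.11

In a log-linear (constant-elasticity) demand function, the coefficient on ln P_B is the cross-price elasticity.
ε = -1.11. Negative, so good A and good B are complements.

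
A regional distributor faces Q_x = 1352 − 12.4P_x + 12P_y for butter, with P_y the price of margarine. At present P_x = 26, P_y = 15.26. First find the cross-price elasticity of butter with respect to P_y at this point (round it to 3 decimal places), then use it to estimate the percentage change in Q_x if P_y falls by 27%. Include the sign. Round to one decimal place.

-4.1%

At P_x = 26, P_y = 15.26: Q_x = 1212.72.
∂Q_x/∂P_y = 12.
ε = (∂Q_x/∂P_y)(P_y/Q_x) = 12.0000 × 15.26/1212.72 ≈ 0.151.
%ΔQ_x ≈ ε × %ΔP_y = 0.151 × (-27%) = -4.1%.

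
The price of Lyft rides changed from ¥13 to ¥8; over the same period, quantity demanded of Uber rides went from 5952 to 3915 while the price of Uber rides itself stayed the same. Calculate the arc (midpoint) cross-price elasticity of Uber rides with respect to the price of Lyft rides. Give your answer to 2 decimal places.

ΔQ_A = 3915 − 5952 = -2037; ΔP_B = 8 − 13 = -5.
Midpoints: Q̄_A = 4933.5, P̄_B = 10.50.
ε = (ΔQ_A/Q̄_A)/(ΔP_B/P̄_B) = (-2037/4933.5)/(-5/10.50) ≈ 0.87.
ε > 0: Uber rides and Lyft rides are substitutes.

0.87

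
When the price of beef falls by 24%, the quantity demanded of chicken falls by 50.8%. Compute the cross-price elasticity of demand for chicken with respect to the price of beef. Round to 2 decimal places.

ε = (%ΔQ of chicken) / (%ΔP of beef) = (-50.8%) / (-24%) ≈ 2.12.

2.12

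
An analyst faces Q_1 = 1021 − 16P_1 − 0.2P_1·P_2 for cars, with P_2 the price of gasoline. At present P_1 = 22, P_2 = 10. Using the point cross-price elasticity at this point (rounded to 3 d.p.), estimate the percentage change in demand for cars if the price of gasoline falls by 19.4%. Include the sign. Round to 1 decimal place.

At P_1 = 22, P_2 = 10: Q_1 = 625.
∂Q_1/∂P_2 = -0.2P_1 = -4.4000.
ε = (∂Q_1/∂P_2)(P_2/Q_1) = -4.4000 × 10/625 ≈ -0.070.
%ΔQ_1 ≈ ε × %ΔP_2 = -0.070 × (-19.4%) = 1.4%.

1.4%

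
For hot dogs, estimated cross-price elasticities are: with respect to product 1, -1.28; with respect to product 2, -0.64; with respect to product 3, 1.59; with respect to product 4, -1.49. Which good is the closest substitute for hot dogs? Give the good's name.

Substitutes have ε > 0. Among the positive values, 1.59 (product 3) is largest.

product 3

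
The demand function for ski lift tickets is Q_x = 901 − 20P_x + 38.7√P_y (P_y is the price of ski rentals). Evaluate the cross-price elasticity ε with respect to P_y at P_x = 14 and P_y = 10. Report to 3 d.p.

0.082

At P_x = 14 and P_y = 10: Q_x = 743.380.
∂Q_x/∂P_y = 38.7/(2√P_y) = 38.7/(2√10) = 6.1190.
ε = (∂Q_x/∂P_y)(P_y/Q_x) = 6.1190 × (10/743.380) ≈ 0.082.
ε > 0: substitutes.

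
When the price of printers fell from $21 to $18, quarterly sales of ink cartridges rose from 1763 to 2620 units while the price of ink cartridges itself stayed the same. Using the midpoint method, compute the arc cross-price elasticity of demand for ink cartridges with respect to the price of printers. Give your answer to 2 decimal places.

ΔQ_A = 2620 − 1763 = 857; ΔP_B = 18 − 21 = -3.
Midpoints: Q̄_A = 2191.5, P̄_B = 19.50.
ε = (ΔQ_A/Q̄_A)/(ΔP_B/P̄_B) = (857/2191.5)/(-3/19.50) ≈ -2.54.
ε < 0: ink cartridges and printers are complements.

-2.54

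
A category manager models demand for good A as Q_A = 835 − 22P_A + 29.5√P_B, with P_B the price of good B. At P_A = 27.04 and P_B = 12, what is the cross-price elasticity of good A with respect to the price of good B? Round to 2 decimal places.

At P_A = 27.04 and P_B = 12: Q_A = 342.311.
∂Q_A/∂P_B = 29.5/(2√P_B) = 29.5/(2√12) = 4.2580.
ε = (∂Q_A/∂P_B)(P_B/Q_A) = 4.2580 × (12/342.311) ≈ 0.15.

0.15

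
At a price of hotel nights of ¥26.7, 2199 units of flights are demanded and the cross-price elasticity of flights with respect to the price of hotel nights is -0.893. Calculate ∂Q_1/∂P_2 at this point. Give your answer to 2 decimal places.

-73.55

ε = (∂Q_1/∂P_2)·(P_2/Q_1) ⇒ ∂Q_1/∂P_2 = ε·Q_1/P_2 = -0.893 × 2199/26.7 ≈ -73.55.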